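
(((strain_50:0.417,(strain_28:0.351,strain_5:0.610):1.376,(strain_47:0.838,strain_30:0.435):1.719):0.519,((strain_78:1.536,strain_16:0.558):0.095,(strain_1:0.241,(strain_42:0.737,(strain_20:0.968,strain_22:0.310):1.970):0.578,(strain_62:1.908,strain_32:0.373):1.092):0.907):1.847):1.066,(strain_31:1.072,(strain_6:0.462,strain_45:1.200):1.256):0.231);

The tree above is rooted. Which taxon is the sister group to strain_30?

strain_47

strain_30 attaches to the tree at the node subtending (strain_47,strain_30).
The other lineage descending from that same node — the sister group — is the single tip strain_47.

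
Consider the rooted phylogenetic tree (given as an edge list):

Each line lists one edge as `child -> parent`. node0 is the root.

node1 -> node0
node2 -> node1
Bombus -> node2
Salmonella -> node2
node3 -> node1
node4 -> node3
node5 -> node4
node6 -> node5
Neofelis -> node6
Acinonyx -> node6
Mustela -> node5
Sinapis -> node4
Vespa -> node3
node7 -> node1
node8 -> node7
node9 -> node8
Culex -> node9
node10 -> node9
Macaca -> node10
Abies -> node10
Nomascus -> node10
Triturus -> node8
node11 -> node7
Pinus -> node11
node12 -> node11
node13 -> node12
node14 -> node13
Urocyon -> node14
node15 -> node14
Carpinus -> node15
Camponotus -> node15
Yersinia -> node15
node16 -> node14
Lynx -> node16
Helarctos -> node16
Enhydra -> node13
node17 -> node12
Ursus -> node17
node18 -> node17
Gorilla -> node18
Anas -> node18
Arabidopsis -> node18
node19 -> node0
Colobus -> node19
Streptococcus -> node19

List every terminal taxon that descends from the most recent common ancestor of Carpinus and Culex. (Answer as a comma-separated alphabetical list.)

Abies, Anas, Arabidopsis, Camponotus, Carpinus, Culex, Enhydra, Gorilla, Helarctos, Lynx, Macaca, Nomascus, Pinus, Triturus, Urocyon, Ursus, Yersinia

Tracing Carpinus: it sits inside (Carpinus,Camponotus,Yersinia).
Tracing Culex: it sits inside (Culex,(Macaca,Abies,Nomascus)).
The smallest clade enclosing both is (((Culex,(Macaca,Abies,Nomascus)),Triturus),(Pinus,(((Urocyon,(Carpinus,Camponotus,Yersinia),(Lynx,Helarctos)),Enhydra),(Ursus,(Gorilla,Anas,Arabidopsis))))); the answer is its 17 terminal taxa in alphabetical order.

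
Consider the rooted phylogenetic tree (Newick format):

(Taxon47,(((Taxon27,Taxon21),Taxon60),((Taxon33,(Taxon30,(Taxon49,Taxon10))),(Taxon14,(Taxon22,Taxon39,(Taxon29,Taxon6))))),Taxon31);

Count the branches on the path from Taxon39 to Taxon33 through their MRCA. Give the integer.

The MRCA of Taxon39 and Taxon33 is the node subtending ((Taxon33,(Taxon30,(Taxon49,Taxon10))),(Taxon14,(Taxon22,Taxon39,(Taxon29,Taxon6)))).
From Taxon39 up to that node: 3 branches. From Taxon33 up to the same node: 2 branches. Total: 3 + 2 = 5.

5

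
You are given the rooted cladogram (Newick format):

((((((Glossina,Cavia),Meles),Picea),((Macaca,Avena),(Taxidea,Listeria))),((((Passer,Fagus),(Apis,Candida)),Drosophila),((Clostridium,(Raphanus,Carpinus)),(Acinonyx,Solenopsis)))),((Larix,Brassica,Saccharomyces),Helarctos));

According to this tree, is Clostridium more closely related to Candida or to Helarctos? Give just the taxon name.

The MRCA of Clostridium and Candida subtends ((((Passer,Fagus),(Apis,Candida)),Drosophila),((Clostridium,(Raphanus,Carpinus)),(Acinonyx,Solenopsis))) (10 taxa).
The MRCA of Clostridium and Helarctos is the root, subtending the entire tree (22 taxa).
The first is nested inside the second, so Clostridium shares a more recent common ancestor with Candida.

Candida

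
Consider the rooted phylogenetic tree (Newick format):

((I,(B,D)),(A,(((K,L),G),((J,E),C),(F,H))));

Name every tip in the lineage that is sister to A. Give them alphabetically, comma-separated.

C, E, F, G, H, J, K, L

A attaches to the tree at the node subtending (A,(((K,L),G),((J,E),C),(F,H))).
The other lineage descending from that same node — the sister group — is (((K,L),G),((J,E),C),(F,H)); its 8 tips in alphabetical order are the answer.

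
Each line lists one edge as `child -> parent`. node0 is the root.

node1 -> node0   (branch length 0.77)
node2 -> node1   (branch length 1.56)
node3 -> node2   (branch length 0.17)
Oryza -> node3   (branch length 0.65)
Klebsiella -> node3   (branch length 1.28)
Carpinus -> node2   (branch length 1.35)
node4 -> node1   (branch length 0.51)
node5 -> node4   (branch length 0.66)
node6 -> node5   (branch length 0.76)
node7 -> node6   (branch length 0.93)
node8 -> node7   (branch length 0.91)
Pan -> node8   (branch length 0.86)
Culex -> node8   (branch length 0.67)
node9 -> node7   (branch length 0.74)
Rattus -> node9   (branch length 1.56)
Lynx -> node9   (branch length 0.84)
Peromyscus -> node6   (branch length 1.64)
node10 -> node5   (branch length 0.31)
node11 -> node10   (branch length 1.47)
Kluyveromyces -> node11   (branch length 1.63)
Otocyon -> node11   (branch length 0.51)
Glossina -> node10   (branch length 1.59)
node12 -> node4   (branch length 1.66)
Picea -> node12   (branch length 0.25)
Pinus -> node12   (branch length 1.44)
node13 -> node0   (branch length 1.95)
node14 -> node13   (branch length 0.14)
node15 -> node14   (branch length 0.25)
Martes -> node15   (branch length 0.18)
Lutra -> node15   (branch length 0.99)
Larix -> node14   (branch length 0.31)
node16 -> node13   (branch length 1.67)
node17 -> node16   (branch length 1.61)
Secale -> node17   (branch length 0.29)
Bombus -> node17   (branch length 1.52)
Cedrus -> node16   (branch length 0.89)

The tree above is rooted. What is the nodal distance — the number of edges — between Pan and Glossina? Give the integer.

6

The MRCA of Pan and Glossina is the node subtending ((((Pan,Culex),(Rattus,Lynx)),Peromyscus),((Kluyveromyces,Otocyon),Glossina)).
From Pan up to that node: 4 branches. From Glossina up to the same node: 2 branches. Total: 4 + 2 = 6.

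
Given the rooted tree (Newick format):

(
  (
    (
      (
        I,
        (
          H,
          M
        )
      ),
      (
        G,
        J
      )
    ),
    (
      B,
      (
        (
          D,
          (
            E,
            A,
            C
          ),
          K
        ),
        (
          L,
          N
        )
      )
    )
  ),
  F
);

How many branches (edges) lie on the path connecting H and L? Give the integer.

The MRCA of H and L is the node subtending (((I,(H,M)),(G,J)),(B,((D,(E,A,C),K),(L,N)))).
From H up to that node: 4 branches. From L up to the same node: 4 branches. Total: 4 + 4 = 8.

8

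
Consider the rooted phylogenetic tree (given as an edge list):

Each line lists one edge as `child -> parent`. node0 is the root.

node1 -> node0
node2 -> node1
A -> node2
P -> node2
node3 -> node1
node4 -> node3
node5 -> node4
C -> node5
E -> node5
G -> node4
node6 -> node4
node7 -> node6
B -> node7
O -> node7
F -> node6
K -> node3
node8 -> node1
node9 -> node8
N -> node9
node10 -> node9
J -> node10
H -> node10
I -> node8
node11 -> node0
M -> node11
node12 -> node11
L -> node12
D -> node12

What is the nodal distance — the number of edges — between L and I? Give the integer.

The MRCA of L and I is the root of the tree.
From L up to that node: 3 branches. From I up to the same node: 3 branches. Total: 3 + 3 = 6.

6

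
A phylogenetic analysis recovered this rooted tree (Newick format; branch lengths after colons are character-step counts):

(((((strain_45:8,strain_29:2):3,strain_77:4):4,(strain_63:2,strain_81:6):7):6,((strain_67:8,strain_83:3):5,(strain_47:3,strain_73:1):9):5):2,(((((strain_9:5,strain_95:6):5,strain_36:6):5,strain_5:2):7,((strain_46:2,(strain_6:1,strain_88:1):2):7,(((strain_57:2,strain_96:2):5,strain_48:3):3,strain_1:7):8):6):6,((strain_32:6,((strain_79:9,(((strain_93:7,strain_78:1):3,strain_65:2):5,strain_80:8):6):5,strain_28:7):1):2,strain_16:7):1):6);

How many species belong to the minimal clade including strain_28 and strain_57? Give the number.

19

The MRCA of strain_28 and strain_57 is the node subtending (((((strain_9,strain_95),strain_36),strain_5),((strain_46,(strain_6,strain_88)),(((strain_57,strain_96),strain_48),strain_1))),((strain_32,((strain_79,(((strain_93,strain_78),strain_65),strain_80)),strain_28)),strain_16)).
That clade contains 19 terminal taxa: strain_1, strain_16, strain_28, strain_32, strain_36, strain_46, strain_48, strain_5, strain_57, strain_6, strain_65, strain_78, strain_79, strain_80, strain_88, strain_9, strain_93, strain_95, strain_96.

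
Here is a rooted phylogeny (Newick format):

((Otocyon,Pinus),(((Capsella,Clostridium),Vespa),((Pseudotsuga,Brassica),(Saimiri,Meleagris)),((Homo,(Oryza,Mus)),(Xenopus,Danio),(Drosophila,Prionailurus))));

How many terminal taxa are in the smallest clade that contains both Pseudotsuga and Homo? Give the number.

The MRCA of Pseudotsuga and Homo is the node subtending (((Capsella,Clostridium),Vespa),((Pseudotsuga,Brassica),(Saimiri,Meleagris)),((Homo,(Oryza,Mus)),(Xenopus,Danio),(Drosophila,Prionailurus))).
That clade contains 14 terminal taxa: Brassica, Capsella, Clostridium, Danio, Drosophila, Homo, Meleagris, Mus, Oryza, Prionailurus, Pseudotsuga, Saimiri, Vespa, Xenopus.

14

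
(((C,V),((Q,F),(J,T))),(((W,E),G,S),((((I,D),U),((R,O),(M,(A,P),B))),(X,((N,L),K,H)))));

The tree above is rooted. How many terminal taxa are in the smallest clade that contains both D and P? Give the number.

9

The MRCA of D and P is the node subtending (((I,D),U),((R,O),(M,(A,P),B))).
That clade contains 9 terminal taxa: A, B, D, I, M, O, P, R, U.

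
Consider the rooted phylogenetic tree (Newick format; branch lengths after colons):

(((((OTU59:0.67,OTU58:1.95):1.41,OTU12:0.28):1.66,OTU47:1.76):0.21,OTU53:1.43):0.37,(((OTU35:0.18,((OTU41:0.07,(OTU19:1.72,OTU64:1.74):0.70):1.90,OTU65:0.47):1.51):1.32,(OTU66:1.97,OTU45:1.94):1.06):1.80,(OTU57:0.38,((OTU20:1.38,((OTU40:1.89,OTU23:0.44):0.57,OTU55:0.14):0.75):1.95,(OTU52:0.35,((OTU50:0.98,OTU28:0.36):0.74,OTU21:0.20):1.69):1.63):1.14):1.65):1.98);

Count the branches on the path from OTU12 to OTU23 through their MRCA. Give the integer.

11

The MRCA of OTU12 and OTU23 is the root of the tree.
From OTU12 up to that node: 4 branches. From OTU23 up to the same node: 7 branches. Total: 4 + 7 = 11.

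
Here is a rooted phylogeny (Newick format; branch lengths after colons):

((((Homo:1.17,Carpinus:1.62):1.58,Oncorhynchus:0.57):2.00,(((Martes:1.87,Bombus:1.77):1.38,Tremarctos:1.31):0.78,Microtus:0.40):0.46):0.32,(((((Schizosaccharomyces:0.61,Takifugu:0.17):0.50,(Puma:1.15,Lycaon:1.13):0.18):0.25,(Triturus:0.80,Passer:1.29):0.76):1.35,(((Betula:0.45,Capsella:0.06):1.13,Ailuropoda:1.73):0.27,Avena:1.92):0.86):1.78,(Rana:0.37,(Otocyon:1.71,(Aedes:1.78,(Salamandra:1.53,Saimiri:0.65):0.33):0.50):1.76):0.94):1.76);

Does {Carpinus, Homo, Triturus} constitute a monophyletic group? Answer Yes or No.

The MRCA of the listed taxa is the root, so the smallest clade containing them is the whole tree.
That clade also contains Aedes, Ailuropoda, Avena, Betula, Bombus, Capsella, Lycaon, Martes, Microtus, Oncorhynchus, Otocyon, Passer, Puma, Rana, Saimiri, Salamandra, Schizosaccharomyces, Takifugu, Tremarctos, which are not in the proposed group, so the group is not monophyletic.

No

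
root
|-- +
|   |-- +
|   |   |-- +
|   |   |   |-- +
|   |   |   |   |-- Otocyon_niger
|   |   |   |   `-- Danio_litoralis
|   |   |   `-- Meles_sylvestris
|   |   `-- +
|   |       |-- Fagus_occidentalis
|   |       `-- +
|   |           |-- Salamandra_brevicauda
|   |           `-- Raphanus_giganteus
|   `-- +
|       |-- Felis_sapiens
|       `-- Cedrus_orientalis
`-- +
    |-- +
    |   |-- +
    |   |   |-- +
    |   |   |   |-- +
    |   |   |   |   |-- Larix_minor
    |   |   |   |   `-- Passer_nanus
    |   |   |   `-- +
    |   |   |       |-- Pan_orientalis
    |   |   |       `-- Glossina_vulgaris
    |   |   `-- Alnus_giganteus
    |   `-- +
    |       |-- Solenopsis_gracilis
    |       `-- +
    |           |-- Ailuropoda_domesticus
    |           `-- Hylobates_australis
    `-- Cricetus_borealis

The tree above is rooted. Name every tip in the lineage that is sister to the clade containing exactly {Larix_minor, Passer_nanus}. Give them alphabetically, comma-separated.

The clade containing exactly {Larix_minor, Passer_nanus} attaches to the tree at the node subtending ((Larix_minor,Passer_nanus),(Pan_orientalis,Glossina_vulgaris)).
The other lineage descending from that same node — the sister group — is (Pan_orientalis,Glossina_vulgaris); its 2 tips in alphabetical order are the answer.

Glossina_vulgaris, Pan_orientalis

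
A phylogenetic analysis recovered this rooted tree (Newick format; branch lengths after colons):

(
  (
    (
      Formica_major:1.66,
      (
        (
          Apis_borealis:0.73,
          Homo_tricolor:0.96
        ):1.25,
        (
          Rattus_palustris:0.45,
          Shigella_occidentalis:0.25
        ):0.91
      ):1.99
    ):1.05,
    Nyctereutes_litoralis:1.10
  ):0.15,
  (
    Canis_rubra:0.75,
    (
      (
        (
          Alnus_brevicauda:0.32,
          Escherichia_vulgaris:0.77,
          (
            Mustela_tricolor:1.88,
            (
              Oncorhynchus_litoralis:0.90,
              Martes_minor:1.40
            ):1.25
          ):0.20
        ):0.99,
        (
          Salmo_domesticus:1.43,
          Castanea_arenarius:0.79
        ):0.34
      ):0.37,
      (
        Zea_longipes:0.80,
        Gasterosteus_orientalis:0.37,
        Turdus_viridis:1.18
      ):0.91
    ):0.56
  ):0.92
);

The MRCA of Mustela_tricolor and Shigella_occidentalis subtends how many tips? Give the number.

17

The MRCA of Mustela_tricolor and Shigella_occidentalis is the root, so the clade is the entire tree.
That clade contains 17 terminal taxa: Alnus_brevicauda, Apis_borealis, Canis_rubra, Castanea_arenarius, Escherichia_vulgaris, Formica_major, Gasterosteus_orientalis, Homo_tricolor, Martes_minor, Mustela_tricolor, Nyctereutes_litoralis, Oncorhynchus_litoralis, Rattus_palustris, Salmo_domesticus, Shigella_occidentalis, Turdus_viridis, Zea_longipes.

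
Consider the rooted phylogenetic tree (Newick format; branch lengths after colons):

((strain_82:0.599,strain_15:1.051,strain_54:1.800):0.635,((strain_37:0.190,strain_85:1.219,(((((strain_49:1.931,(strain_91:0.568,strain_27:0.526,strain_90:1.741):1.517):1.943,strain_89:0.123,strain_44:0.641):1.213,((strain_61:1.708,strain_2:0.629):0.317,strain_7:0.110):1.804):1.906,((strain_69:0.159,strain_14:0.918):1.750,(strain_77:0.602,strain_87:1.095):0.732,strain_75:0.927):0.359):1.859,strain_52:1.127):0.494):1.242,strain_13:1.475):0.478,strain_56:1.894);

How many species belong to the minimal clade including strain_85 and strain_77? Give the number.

The MRCA of strain_85 and strain_77 is the node subtending (strain_37,strain_85,(((((strain_49,(strain_91,strain_27,strain_90)),strain_89,strain_44),((strain_61,strain_2),strain_7)),((strain_69,strain_14),(strain_77,strain_87),strain_75)),strain_52)).
That clade contains 17 terminal taxa: strain_14, strain_2, strain_27, strain_37, strain_44, strain_49, strain_52, strain_61, strain_69, strain_7, strain_75, strain_77, strain_85, strain_87, strain_89, strain_90, strain_91.

17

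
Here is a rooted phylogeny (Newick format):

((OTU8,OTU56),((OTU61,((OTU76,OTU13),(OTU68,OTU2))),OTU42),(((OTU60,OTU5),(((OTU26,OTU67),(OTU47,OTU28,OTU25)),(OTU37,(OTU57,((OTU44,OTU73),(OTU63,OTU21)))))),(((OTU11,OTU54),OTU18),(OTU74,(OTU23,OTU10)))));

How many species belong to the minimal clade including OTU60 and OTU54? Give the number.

The MRCA of OTU60 and OTU54 is the node subtending (((OTU60,OTU5),(((OTU26,OTU67),(OTU47,OTU28,OTU25)),(OTU37,(OTU57,((OTU44,OTU73),(OTU63,OTU21)))))),(((OTU11,OTU54),OTU18),(OTU74,(OTU23,OTU10)))).
That clade contains 19 terminal taxa: OTU10, OTU11, OTU18, OTU21, OTU23, OTU25, OTU26, OTU28, OTU37, OTU44, OTU47, OTU5, OTU54, OTU57, OTU60, OTU63, OTU67, OTU73, OTU74.

19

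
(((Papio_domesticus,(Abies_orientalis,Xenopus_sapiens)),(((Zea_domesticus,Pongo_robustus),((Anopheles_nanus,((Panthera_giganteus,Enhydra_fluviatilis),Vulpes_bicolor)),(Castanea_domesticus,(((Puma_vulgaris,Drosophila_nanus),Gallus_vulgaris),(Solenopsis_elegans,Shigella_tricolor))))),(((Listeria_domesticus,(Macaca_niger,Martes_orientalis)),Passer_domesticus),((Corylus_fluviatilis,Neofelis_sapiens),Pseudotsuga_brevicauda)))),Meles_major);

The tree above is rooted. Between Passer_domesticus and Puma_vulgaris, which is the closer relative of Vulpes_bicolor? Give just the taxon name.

Puma_vulgaris

The MRCA of Vulpes_bicolor and Puma_vulgaris subtends ((Anopheles_nanus,((Panthera_giganteus,Enhydra_fluviatilis),Vulpes_bicolor)),(Castanea_domesticus,(((Puma_vulgaris,Drosophila_nanus),Gallus_vulgaris),(Solenopsis_elegans,Shigella_tricolor)))) (10 taxa).
The MRCA of Vulpes_bicolor and Passer_domesticus subtends (((Zea_domesticus,Pongo_robustus),((Anopheles_nanus,((Panthera_giganteus,Enhydra_fluviatilis),Vulpes_bicolor)),(Castanea_domesticus,(((Puma_vulgaris,Drosophila_nanus),Gallus_vulgaris),(Solenopsis_elegans,Shigella_tricolor))))),(((Listeria_domesticus,(Macaca_niger,Martes_orientalis)),Passer_domesticus),((Corylus_fluviatilis,Neofelis_sapiens),Pseudotsuga_brevicauda))) (19 taxa).
The first is nested inside the second, so Vulpes_bicolor shares a more recent common ancestor with Puma_vulgaris.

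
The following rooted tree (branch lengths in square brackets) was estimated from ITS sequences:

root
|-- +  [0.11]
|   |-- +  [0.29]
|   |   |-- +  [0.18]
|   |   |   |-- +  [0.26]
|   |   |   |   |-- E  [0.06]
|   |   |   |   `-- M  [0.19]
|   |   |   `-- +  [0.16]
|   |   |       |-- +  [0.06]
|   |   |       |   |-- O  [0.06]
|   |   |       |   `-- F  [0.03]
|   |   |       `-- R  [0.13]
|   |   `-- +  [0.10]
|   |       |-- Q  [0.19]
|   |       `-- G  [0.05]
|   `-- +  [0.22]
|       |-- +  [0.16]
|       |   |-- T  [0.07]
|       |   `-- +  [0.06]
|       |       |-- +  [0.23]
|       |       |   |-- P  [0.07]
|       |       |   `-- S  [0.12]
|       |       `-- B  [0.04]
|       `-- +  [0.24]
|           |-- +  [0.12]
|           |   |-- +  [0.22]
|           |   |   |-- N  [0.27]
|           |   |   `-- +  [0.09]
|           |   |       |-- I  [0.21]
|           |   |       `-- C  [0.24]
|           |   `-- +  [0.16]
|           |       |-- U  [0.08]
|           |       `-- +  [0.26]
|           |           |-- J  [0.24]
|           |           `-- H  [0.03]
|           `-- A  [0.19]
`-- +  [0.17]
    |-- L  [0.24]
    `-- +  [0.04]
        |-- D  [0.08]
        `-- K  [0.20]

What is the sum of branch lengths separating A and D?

1.05

The path runs A → … → MRCA → … → D; the MRCA is the root of the tree.
Branch lengths along that path: 0.19 + 0.24 + 0.22 + 0.11 + 0.17 + 0.04 + 0.08 = 1.05.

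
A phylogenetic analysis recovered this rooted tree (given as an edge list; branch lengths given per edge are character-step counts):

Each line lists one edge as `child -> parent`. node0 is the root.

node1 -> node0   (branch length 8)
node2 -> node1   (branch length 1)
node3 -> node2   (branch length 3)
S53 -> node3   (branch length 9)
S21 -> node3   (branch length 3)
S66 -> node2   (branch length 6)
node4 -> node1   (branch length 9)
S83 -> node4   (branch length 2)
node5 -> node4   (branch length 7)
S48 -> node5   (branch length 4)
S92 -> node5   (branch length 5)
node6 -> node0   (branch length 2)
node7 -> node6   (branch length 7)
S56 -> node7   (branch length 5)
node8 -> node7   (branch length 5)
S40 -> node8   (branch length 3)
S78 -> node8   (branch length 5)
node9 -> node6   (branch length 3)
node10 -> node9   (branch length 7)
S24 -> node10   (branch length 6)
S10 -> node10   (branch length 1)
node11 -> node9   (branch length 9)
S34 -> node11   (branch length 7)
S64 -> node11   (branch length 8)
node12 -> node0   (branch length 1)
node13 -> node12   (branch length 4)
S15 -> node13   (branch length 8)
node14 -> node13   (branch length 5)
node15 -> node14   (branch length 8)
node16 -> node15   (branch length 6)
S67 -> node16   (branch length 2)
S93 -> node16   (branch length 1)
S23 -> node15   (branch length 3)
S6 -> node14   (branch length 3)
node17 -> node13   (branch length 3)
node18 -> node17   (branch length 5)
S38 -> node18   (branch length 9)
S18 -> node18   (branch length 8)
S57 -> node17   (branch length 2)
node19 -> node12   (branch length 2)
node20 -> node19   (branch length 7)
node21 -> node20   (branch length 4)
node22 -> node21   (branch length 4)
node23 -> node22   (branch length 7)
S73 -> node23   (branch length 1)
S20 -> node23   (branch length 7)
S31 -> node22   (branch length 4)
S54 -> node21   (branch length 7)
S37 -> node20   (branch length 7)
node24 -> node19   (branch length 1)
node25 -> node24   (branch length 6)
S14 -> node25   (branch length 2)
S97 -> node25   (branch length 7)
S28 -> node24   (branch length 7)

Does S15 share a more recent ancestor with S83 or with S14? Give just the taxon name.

The MRCA of S15 and S14 subtends ((S15,(((S67,S93),S23),S6),((S38,S18),S57)),(((((S73,S20),S31),S54),S37),((S14,S97),S28))) (16 taxa).
The MRCA of S15 and S83 is the root, subtending the entire tree (29 taxa).
The first is nested inside the second, so S15 shares a more recent common ancestor with S14.

S14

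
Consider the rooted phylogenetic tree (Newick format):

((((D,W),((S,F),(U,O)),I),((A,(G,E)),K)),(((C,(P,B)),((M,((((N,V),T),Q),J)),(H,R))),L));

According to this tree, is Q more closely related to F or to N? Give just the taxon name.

The MRCA of Q and N subtends (((N,V),T),Q) (4 taxa).
The MRCA of Q and F is the root, subtending the entire tree (23 taxa).
The first is nested inside the second, so Q shares a more recent common ancestor with N.

N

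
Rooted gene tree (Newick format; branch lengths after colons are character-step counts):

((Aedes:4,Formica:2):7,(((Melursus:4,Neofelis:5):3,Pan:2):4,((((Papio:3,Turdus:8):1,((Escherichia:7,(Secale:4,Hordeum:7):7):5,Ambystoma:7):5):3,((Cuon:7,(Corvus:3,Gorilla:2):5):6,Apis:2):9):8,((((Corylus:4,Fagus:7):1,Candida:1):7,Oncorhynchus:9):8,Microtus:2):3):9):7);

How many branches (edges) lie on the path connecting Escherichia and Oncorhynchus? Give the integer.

8

The MRCA of Escherichia and Oncorhynchus is the node subtending ((((Papio,Turdus),((Escherichia,(Secale,Hordeum)),Ambystoma)),((Cuon,(Corvus,Gorilla)),Apis)),((((Corylus,Fagus),Candida),Oncorhynchus),Microtus)).
From Escherichia up to that node: 5 branches. From Oncorhynchus up to the same node: 3 branches. Total: 5 + 3 = 8.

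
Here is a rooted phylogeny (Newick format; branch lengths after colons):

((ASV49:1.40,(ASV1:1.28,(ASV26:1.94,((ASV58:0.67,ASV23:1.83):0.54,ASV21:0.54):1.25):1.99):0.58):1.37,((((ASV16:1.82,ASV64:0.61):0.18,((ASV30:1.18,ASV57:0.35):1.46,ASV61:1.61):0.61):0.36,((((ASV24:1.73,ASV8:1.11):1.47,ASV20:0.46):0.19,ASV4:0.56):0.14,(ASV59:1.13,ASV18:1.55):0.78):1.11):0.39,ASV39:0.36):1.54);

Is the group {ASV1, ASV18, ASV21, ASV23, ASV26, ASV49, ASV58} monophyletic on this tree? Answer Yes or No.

No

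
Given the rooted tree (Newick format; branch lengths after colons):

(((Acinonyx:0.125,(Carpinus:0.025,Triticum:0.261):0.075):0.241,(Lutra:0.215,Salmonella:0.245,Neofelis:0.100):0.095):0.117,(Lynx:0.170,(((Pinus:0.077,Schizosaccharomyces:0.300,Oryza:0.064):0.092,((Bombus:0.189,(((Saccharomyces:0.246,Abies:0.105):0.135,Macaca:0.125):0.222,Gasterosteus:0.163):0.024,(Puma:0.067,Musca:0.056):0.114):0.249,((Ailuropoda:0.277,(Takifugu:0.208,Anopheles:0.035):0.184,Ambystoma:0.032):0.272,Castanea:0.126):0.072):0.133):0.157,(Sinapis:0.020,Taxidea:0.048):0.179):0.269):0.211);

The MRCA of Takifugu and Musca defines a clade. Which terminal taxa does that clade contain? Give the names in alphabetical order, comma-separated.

Abies, Ailuropoda, Ambystoma, Anopheles, Bombus, Castanea, Gasterosteus, Macaca, Musca, Puma, Saccharomyces, Takifugu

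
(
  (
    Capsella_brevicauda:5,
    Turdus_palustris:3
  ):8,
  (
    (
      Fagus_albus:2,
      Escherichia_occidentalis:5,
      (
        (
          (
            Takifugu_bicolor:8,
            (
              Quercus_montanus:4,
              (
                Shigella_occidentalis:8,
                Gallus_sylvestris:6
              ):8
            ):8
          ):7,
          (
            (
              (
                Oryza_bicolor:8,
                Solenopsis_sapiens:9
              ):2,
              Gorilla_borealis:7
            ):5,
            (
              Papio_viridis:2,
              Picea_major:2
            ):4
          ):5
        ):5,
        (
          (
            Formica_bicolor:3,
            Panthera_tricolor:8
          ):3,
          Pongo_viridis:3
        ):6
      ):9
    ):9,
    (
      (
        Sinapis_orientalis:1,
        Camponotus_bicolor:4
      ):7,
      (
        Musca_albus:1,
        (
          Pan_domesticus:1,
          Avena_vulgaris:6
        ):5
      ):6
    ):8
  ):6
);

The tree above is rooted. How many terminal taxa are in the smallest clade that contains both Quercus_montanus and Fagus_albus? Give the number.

The MRCA of Quercus_montanus and Fagus_albus is the node subtending (Fagus_albus,Escherichia_occidentalis,(((Takifugu_bicolor,(Quercus_montanus,(Shigella_occidentalis,Gallus_sylvestris))),(((Oryza_bicolor,Solenopsis_sapiens),Gorilla_borealis),(Papio_viridis,Picea_major))),((Formica_bicolor,Panthera_tricolor),Pongo_viridis))).
That clade contains 14 terminal taxa: Escherichia_occidentalis, Fagus_albus, Formica_bicolor, Gallus_sylvestris, Gorilla_borealis, Oryza_bicolor, Panthera_tricolor, Papio_viridis, Picea_major, Pongo_viridis, Quercus_montanus, Shigella_occidentalis, Solenopsis_sapiens, Takifugu_bicolor.

14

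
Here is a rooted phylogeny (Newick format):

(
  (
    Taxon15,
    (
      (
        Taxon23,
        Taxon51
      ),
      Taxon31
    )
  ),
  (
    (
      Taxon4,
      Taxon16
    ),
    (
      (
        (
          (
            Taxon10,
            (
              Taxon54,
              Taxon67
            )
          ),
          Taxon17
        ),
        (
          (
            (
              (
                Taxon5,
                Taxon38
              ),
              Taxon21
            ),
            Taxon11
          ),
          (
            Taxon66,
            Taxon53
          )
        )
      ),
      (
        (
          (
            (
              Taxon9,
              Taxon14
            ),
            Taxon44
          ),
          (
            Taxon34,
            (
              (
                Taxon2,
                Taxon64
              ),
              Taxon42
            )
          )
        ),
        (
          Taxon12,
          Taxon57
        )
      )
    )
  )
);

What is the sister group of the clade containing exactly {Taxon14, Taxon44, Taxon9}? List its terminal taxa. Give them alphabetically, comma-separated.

Taxon2, Taxon34, Taxon42, Taxon64

The clade containing exactly {Taxon14, Taxon44, Taxon9} attaches to the tree at the node subtending (((Taxon9,Taxon14),Taxon44),(Taxon34,((Taxon2,Taxon64),Taxon42))).
The other lineage descending from that same node — the sister group — is (Taxon34,((Taxon2,Taxon64),Taxon42)); its 4 tips in alphabetical order are the answer.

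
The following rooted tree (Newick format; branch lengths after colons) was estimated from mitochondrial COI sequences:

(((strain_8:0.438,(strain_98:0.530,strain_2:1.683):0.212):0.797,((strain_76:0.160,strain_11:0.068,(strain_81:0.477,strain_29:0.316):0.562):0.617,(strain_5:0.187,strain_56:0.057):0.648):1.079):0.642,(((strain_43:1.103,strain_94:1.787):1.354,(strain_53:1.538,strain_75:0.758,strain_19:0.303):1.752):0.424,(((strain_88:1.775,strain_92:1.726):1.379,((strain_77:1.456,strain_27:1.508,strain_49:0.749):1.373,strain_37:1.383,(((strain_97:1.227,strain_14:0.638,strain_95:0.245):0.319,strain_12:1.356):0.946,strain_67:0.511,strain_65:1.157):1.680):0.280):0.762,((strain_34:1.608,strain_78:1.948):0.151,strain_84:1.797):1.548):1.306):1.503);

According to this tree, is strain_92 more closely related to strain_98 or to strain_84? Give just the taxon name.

The MRCA of strain_92 and strain_84 subtends (((strain_88,strain_92),((strain_77,strain_27,strain_49),strain_37,(((strain_97,strain_14,strain_95),strain_12),strain_67,strain_65))),((strain_34,strain_78),strain_84)) (15 taxa).
The MRCA of strain_92 and strain_98 is the root, subtending the entire tree (29 taxa).
The first is nested inside the second, so strain_92 shares a more recent common ancestor with strain_84.

strain_84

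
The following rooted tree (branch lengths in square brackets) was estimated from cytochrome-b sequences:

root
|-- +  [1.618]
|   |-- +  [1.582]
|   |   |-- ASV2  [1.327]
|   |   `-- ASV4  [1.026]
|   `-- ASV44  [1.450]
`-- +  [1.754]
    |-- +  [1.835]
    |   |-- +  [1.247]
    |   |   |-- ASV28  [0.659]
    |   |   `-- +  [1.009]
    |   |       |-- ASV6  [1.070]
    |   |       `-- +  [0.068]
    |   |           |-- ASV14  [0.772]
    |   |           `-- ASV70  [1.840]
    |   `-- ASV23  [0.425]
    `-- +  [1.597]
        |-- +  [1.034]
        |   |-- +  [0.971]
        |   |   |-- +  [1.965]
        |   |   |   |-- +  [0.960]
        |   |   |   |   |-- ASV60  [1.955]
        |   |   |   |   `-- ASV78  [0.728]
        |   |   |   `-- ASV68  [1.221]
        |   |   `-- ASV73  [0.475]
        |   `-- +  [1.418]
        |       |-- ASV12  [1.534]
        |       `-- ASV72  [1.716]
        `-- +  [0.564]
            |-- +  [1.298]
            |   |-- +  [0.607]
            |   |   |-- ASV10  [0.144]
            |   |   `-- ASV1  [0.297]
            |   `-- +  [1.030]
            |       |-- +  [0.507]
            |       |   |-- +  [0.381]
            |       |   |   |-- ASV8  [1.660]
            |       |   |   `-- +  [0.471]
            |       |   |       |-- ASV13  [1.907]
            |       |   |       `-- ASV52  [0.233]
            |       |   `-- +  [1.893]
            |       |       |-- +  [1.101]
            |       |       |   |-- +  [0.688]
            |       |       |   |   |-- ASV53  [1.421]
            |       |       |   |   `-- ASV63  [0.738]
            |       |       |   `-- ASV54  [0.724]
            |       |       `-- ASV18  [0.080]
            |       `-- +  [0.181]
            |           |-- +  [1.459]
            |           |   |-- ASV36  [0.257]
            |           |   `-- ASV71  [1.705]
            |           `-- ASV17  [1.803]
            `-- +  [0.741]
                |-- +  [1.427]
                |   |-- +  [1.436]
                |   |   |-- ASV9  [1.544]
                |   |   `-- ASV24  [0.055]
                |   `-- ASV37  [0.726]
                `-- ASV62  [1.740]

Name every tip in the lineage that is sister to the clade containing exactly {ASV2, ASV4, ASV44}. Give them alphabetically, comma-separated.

ASV1, ASV10, ASV12, ASV13, ASV14, ASV17, ASV18, ASV23, ASV24, ASV28, ASV36, ASV37, ASV52, ASV53, ASV54, ASV6, ASV60, ASV62, ASV63, ASV68, ASV70, ASV71, ASV72, ASV73, ASV78, ASV8, ASV9

The clade containing exactly {ASV2, ASV4, ASV44} attaches directly to the root of the tree.
The other lineage descending from that same node — the sister group — is (((ASV28,(ASV6,(ASV14,ASV70))),ASV23),(((((ASV60,ASV78),ASV68),ASV73),(ASV12,ASV72)),(((ASV10,ASV1),(((ASV8,(ASV13,ASV52)),(((ASV53,ASV63),ASV54),ASV18)),((ASV36,ASV71),ASV17))),(((ASV9,ASV24),ASV37),ASV62)))); its 27 tips in alphabetical order are the answer.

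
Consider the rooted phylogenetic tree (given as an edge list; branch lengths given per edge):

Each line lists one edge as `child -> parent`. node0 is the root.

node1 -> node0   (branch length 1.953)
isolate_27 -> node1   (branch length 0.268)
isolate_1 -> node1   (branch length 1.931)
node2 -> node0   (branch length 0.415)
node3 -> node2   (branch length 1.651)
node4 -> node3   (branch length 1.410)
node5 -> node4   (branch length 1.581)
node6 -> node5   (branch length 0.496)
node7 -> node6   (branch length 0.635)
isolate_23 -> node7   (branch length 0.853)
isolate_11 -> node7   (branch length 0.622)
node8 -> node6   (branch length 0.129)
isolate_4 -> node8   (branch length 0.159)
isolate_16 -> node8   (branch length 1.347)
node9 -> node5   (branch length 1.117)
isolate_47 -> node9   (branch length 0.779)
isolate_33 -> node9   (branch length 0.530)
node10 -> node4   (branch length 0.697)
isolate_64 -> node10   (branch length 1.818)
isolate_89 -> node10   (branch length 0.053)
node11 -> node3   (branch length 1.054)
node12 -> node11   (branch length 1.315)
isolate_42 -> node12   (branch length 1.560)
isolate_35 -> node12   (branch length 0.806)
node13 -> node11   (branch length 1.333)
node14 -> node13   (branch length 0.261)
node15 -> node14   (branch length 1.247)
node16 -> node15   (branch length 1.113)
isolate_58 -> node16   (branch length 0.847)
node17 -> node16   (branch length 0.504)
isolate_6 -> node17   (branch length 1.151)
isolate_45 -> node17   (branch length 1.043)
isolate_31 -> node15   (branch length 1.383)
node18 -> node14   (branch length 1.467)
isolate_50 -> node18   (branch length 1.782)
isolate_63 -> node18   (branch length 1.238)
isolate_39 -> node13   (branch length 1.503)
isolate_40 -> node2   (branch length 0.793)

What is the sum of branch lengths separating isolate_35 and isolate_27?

The path runs isolate_35 → … → MRCA → … → isolate_27; the MRCA is the root of the tree.
Branch lengths along that path: 0.806 + 1.315 + 1.054 + 1.651 + 0.415 + 1.953 + 0.268 = 7.462.

7.462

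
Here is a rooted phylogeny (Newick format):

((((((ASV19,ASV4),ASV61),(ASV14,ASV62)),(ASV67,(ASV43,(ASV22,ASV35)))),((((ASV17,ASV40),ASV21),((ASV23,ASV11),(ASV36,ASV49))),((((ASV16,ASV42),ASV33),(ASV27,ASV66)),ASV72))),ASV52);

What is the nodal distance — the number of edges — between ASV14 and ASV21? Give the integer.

The MRCA of ASV14 and ASV21 is the node subtending (((((ASV19,ASV4),ASV61),(ASV14,ASV62)),(ASV67,(ASV43,(ASV22,ASV35)))),((((ASV17,ASV40),ASV21),((ASV23,ASV11),(ASV36,ASV49))),((((ASV16,ASV42),ASV33),(ASV27,ASV66)),ASV72))).
From ASV14 up to that node: 4 branches. From ASV21 up to the same node: 4 branches. Total: 4 + 4 = 8.

8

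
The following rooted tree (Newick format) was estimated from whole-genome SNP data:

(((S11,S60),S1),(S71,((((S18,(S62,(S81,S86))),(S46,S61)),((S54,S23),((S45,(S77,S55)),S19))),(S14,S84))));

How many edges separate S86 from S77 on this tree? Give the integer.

The MRCA of S86 and S77 is the node subtending (((S18,(S62,(S81,S86))),(S46,S61)),((S54,S23),((S45,(S77,S55)),S19))).
From S86 up to that node: 5 branches. From S77 up to the same node: 5 branches. Total: 5 + 5 = 10.

10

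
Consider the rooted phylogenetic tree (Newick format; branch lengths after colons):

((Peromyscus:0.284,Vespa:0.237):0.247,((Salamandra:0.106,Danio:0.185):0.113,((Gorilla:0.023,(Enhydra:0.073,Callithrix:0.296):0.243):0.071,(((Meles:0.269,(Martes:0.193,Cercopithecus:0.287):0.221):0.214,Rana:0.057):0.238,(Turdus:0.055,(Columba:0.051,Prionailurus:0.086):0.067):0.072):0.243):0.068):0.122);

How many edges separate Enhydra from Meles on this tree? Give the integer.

The MRCA of Enhydra and Meles is the node subtending ((Gorilla,(Enhydra,Callithrix)),(((Meles,(Martes,Cercopithecus)),Rana),(Turdus,(Columba,Prionailurus)))).
From Enhydra up to that node: 3 branches. From Meles up to the same node: 4 branches. Total: 3 + 4 = 7.

7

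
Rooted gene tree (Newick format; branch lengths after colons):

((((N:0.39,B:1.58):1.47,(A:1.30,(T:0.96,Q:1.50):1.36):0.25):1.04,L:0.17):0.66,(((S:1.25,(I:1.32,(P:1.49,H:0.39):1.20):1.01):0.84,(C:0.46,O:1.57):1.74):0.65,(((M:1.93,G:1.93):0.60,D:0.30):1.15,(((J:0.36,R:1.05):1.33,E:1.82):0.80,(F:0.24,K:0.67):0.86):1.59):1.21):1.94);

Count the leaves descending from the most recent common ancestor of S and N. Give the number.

20

The MRCA of S and N is the root, so the clade is the entire tree.
That clade contains 20 terminal taxa: A, B, C, D, E, F, G, H, I, J, K, L, M, N, O, P, Q, R, S, T.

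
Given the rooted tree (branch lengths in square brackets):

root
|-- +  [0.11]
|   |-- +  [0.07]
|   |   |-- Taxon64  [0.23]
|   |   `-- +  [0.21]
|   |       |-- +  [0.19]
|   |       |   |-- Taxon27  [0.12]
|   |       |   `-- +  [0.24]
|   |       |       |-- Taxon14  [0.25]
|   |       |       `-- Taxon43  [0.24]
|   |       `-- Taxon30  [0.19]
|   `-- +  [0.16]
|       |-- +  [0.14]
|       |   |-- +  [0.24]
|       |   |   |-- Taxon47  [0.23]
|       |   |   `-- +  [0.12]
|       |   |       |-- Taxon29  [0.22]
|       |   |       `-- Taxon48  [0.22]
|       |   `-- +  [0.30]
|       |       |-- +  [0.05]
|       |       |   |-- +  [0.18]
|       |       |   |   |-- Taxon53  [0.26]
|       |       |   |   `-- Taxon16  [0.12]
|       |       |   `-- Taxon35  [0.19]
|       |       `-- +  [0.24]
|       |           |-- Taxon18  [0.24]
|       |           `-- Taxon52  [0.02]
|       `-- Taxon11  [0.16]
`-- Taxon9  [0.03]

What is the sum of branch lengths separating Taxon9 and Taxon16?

The path runs Taxon9 → … → MRCA → … → Taxon16; the MRCA is the root of the tree.
Branch lengths along that path: 0.03 + 0.11 + 0.16 + 0.14 + 0.30 + 0.05 + 0.18 + 0.12 = 1.09.

1.09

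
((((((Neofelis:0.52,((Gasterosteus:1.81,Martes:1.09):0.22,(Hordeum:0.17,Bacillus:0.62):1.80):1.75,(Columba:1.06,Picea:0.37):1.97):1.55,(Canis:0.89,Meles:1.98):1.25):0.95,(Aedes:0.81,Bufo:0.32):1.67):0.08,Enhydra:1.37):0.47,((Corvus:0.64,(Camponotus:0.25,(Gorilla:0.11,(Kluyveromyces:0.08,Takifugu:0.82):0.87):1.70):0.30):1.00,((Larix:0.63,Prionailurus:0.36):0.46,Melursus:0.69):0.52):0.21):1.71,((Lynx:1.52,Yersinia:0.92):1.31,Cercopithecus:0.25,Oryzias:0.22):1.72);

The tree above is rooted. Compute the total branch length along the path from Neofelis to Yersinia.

The path runs Neofelis → … → MRCA → … → Yersinia; the MRCA is the root of the tree.
Branch lengths along that path: 0.52 + 1.55 + 0.95 + 0.08 + 0.47 + 1.71 + 1.72 + 1.31 + 0.92 = 9.23.

9.23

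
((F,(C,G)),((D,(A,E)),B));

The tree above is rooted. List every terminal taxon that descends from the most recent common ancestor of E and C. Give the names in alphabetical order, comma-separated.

Tracing E: it sits inside (A,E).
Tracing C: it sits inside (C,G).
The smallest clade enclosing both is the whole tree (their MRCA is the root), so the answer is all 7 tips in alphabetical order.

A, B, C, D, E, F, G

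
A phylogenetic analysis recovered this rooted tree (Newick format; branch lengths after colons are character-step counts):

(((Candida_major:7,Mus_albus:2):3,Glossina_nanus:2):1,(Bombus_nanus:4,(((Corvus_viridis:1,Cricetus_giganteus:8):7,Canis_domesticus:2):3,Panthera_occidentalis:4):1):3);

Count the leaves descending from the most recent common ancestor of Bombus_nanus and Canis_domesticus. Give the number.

5

The MRCA of Bombus_nanus and Canis_domesticus is the node subtending (Bombus_nanus,(((Corvus_viridis,Cricetus_giganteus),Canis_domesticus),Panthera_occidentalis)).
That clade contains 5 terminal taxa: Bombus_nanus, Canis_domesticus, Corvus_viridis, Cricetus_giganteus, Panthera_occidentalis.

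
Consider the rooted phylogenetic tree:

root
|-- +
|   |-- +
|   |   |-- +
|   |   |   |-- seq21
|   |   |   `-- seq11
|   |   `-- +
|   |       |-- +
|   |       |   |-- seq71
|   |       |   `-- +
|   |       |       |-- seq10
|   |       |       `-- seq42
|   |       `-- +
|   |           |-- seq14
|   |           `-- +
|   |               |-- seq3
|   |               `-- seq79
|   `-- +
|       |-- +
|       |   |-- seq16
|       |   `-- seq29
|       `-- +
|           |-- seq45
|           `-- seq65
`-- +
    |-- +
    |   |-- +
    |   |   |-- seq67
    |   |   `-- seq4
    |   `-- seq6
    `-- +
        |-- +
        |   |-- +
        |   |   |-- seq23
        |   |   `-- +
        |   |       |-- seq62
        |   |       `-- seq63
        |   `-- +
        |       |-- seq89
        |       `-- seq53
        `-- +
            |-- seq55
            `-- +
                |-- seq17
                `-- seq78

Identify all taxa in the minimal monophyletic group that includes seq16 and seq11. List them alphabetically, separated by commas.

seq10, seq11, seq14, seq16, seq21, seq29, seq3, seq42, seq45, seq65, seq71, seq79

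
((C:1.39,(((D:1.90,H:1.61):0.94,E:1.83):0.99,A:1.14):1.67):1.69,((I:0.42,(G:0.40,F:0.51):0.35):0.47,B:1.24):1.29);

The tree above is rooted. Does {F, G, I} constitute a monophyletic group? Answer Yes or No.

Yes

The most recent common ancestor of these taxa subtends (I,(G,F)).
That clade has exactly 3 tips — every listed taxon and nothing else — so the group is monophyletic.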